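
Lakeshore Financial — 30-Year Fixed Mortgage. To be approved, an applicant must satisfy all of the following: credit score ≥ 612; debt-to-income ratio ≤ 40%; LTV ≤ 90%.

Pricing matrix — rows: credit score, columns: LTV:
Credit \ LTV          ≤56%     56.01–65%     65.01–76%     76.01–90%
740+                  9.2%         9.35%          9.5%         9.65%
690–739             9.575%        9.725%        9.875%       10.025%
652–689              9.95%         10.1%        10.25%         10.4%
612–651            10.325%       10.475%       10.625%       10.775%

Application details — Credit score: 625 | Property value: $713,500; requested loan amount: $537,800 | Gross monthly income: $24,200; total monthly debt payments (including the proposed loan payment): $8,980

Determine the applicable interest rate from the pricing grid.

Credit score 625 ≥ 612; DTI = 8,980/24,200 = 37.1% ≤ 40%
LTV = 537,800/713,500 = 75.4% ≤ 90%
Score 625 is in the 612–651 band; LTV 75.4% is in the 65.01–76% band → 10.625%.

10.625%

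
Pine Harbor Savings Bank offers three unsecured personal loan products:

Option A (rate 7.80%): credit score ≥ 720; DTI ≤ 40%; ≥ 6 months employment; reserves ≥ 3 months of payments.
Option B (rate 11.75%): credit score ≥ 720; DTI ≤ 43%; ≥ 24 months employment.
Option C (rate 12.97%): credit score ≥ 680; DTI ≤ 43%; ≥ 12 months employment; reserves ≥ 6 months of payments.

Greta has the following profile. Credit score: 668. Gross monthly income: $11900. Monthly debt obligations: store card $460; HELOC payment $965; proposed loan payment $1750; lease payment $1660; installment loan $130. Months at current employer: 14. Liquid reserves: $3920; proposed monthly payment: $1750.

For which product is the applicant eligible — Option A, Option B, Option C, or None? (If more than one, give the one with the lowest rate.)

None

Total debts = (460 + 965 + 1,750 + 1,660 + 130) = 4,965; DTI = 4,965/11,900 = 41.7%.
Reserves = 3,920/1,750 = 2.2 months.
Option A: score 668 < 720; DTI 41.7% > 40%; employment 14 ≥ 6 mo; reserves 2.2 < 3 mo → does not qualify.
Option B: score 668 < 720; DTI 41.7% ≤ 43%; employment 14 < 24 mo → does not qualify.
Option C: score 668 < 680; DTI 41.7% ≤ 43%; employment 14 ≥ 12 mo; reserves 2.2 < 6 mo → does not qualify.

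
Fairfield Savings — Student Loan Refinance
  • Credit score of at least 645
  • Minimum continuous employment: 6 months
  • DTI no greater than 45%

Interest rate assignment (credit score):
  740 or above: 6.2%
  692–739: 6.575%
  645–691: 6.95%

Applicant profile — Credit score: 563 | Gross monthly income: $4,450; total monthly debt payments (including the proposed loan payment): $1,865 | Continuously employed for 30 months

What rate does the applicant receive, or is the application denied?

Denied

Credit score 563 < 645 (below minimum)
Employment 30 ≥ 6 months
DTI: 1,865 ÷ 4,450 = 41.9%, within the 45% cap
Not all requirements met → denied.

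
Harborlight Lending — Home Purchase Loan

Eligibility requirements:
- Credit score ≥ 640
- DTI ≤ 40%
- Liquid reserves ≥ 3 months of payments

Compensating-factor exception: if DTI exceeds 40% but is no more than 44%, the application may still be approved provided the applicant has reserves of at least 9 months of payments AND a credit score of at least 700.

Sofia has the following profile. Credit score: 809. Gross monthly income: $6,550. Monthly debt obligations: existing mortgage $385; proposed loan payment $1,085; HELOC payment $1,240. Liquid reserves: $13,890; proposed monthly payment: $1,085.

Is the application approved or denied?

Credit score 809 ≥ 640 (meets base)
Total debts = (385 + 1,085 + 1,240) = 2,710. DTI: 2,710 ÷ 6,550 = 41.4%, over the 40% base limit.
Liquid reserves cover 13,890/1,085 = 12.8 months — ≥ 3 required
41.4% falls in the override range (40%–44%), so the compensating-factor test applies.
Override check — reserves: 12.8 mo (ok); score: 809 (ok).
Both compensating conditions met → exception applies.

Approved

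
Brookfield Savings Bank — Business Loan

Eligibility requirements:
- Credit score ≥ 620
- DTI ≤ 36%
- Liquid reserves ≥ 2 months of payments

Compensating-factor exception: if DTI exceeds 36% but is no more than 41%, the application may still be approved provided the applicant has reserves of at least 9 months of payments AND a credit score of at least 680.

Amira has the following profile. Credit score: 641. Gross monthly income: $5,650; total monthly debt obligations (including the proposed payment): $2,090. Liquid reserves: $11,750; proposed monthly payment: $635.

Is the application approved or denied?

Denied

Credit score 641 ≥ 620 (meets base)
DTI = 2,090/5,650 = 37% > 36% — standard DTI limit exceeded.
Reserves: 11,750 ÷ 635 = 18.5 months (meets 2-month minimum)
37% falls in the override range (36%–41%), so the compensating-factor test applies.
Override check — reserves: 18.5 mo (ok); score: 641 (below 680).
Override conditions not both satisfied; exception does not apply.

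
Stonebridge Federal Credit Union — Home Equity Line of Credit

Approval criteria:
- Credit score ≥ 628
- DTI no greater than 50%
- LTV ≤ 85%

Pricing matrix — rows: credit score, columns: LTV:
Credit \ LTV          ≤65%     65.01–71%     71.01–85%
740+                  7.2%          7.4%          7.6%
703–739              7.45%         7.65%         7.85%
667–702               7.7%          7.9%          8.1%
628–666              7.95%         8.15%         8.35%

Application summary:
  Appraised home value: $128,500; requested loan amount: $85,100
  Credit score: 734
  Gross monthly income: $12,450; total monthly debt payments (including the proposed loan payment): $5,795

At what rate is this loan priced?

Credit score 734 ≥ 628; Debt-to-income = 5,795/12,450 = 46.5% — meets 50% limit
Loan-to-value = 85,100/128,500 = 66.2% — pass (85% max)
Row: 734 falls in 703–739. Column: 66.2% falls in 65.01–71%. Rate = 7.65%.

7.65%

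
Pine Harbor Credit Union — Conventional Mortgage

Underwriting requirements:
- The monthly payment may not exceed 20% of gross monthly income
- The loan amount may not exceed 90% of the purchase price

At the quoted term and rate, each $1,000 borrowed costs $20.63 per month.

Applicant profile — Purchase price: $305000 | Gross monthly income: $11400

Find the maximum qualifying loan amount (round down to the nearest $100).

Payment cap: 20% × $11,400 = $2,280/month.
At $20.63 per $1,000, that supports 2,280/20.63 × 1,000 ≈ $110,518 → $110,500.
LTV cap: 90% × $305,000 = $274,500 → $274,500.
Binding constraint: payment-to-income.

$110,500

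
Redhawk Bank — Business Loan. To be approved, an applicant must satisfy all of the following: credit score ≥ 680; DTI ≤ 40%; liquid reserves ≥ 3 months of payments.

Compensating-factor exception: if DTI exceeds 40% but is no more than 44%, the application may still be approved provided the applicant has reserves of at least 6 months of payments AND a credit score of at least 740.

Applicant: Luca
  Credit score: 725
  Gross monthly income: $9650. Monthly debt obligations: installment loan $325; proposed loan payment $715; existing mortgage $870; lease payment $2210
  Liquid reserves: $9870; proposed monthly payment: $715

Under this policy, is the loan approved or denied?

Denied

Credit score 725 ≥ 680 (meets base)
Total debts = (325 + 715 + 870 + 2,210) = 4,120. DTI = 4,120/9,650 = 42.7% > 40% — standard DTI limit exceeded.
Reserves: 9,870 ÷ 715 = 13.8 months (meets 3-month minimum)
DTI 42.7% is within the 40%–44% exception band; checking compensating factors.
Override check — reserves: 13.8 mo (ok); score: 725 (below 740).
Override conditions not both satisfied; exception does not apply.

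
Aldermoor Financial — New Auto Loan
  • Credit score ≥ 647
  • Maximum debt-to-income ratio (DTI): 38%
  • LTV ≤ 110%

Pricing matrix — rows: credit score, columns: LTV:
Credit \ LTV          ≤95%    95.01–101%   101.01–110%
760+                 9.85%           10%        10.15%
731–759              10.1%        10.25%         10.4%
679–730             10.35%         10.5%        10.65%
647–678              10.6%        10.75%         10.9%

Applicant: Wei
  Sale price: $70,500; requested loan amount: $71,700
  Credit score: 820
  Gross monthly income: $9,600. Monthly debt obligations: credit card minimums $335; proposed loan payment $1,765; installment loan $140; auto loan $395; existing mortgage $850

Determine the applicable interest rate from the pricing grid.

10.15%

Credit score 820 ≥ 647; Total monthly debts = (335 + 1,765 + 140 + 395 + 850) = 3,485. Debt-to-income = 3,485/9,600 = 36.3% — meets 38% limit
LTV: 71,700 ÷ 70,500 = 101.7%, within 110% cap
Score 820 is in the 760+ band; LTV 101.7% is in the 101.01–110% band → 10.15%.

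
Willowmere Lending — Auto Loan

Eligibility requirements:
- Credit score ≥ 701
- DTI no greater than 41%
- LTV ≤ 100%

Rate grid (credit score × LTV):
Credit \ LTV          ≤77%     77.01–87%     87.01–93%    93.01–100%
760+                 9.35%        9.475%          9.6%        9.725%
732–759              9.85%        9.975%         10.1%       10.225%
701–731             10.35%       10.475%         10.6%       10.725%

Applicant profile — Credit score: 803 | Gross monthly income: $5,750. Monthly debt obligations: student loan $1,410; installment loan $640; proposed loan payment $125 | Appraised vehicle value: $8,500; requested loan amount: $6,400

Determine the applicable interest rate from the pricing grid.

9.35%

Credit score 803 ≥ 701; Total monthly debts = (1,410 + 640 + 125) = 2,175. Debt-to-income = 2,175/5,750 = 37.8% — meets 41% limit
Loan-to-value = 6,400/8,500 = 75.3% — pass (100% max)
Credit 803 → row 760+; LTV 75.3% → column ≤77%. Grid cell → 9.35%.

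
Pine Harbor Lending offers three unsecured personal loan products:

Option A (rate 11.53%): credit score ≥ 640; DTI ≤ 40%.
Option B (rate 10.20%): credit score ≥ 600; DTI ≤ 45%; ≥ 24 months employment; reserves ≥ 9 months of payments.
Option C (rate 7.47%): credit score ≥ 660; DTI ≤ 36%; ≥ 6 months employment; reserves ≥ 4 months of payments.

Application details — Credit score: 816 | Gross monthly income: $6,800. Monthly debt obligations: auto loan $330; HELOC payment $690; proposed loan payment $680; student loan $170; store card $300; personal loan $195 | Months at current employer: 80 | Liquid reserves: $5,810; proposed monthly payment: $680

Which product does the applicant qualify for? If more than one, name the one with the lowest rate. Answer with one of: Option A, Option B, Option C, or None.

Option C

Total debts = (330 + 690 + 680 + 170 + 300 + 195) = 2,365; DTI = 2,365/6,800 = 34.8%.
Reserves = 5,810/680 = 8.5 months.
Option A: score 816 ≥ 640; DTI 34.8% ≤ 40% → qualifies.
Option B: score 816 ≥ 600; DTI 34.8% ≤ 45%; employment 80 ≥ 24 mo; reserves 8.5 < 9 mo → does not qualify.
Option C: score 816 ≥ 660; DTI 34.8% ≤ 36%; employment 80 ≥ 6 mo; reserves 8.5 ≥ 4 mo → qualifies.
Qualifying: Option A, Option C. Lowest rate is 7.47% → Option C.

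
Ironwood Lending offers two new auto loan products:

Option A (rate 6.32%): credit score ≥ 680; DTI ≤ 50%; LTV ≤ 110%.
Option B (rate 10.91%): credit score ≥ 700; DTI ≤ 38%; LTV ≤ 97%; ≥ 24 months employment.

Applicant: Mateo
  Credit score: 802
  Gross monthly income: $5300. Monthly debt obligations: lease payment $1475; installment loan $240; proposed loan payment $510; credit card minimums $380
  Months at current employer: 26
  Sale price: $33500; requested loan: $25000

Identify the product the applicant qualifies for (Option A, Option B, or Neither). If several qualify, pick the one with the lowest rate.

Total debts = (1,475 + 240 + 510 + 380) = 2,605; DTI = 2,605/5,300 = 49.2%.
LTV = 25,000/33,500 = 74.6%.
Option A: score 802 ≥ 680; DTI 49.2% ≤ 50%; LTV 74.6% ≤ 110% → qualifies.
Option B: score 802 ≥ 700; DTI 49.2% > 38%; LTV 74.6% ≤ 97%; employment 26 ≥ 24 mo → does not qualify.

Option A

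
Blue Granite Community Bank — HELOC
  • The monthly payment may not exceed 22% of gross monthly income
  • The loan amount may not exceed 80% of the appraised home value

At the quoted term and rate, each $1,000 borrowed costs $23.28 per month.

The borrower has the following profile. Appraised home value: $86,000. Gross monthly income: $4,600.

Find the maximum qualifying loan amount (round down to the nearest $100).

$43,400

Payment cap: 22% × $4,600 = $1,012/month.
At $23.28 per $1,000, that supports 1,012/23.28 × 1,000 ≈ $43,470 → $43,400.
LTV cap: 80% × $86,000 = $68,800 → $68,800.
Binding constraint: payment-to-income.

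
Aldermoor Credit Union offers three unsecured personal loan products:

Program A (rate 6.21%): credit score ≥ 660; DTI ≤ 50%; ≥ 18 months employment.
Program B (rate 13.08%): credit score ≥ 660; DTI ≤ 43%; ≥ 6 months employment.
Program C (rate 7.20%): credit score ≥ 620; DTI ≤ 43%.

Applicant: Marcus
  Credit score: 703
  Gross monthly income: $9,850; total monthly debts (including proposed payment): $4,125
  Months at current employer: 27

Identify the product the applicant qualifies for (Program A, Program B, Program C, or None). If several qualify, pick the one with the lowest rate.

DTI = 4,125/9,850 = 41.9%.
Program A: score 703 ≥ 660; DTI 41.9% ≤ 50%; employment 27 ≥ 18 mo → qualifies.
Program B: score 703 ≥ 660; DTI 41.9% ≤ 43%; employment 27 ≥ 6 mo → qualifies.
Program C: score 703 ≥ 620; DTI 41.9% ≤ 43% → qualifies.
Qualifying: Program A, Program B, Program C. Lowest rate is 6.21% → Program A.

Program A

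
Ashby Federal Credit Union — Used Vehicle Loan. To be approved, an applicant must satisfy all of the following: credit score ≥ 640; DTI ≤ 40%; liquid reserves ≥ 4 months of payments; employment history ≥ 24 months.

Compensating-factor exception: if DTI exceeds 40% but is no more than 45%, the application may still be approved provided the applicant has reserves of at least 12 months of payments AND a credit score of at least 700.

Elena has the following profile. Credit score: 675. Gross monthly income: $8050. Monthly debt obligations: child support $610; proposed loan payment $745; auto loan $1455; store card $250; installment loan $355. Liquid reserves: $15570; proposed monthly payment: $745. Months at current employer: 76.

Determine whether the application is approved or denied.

Denied

Credit score 675 ≥ 640 (meets base)
Total debts = (610 + 745 + 1,455 + 250 + 355) = 3,415. DTI = 3,415/8,050 = 42.4% > 40% — standard DTI limit exceeded.
Reserves: 15,570 ÷ 745 = 20.9 months (meets 4-month minimum)
Employment 76 ≥ 24 months
42.4% falls in the override range (40%–45%), so the compensating-factor test applies.
Reserves 20.9 ≥ 12 months; credit score 675 < 700.
Override conditions not both satisfied; exception does not apply.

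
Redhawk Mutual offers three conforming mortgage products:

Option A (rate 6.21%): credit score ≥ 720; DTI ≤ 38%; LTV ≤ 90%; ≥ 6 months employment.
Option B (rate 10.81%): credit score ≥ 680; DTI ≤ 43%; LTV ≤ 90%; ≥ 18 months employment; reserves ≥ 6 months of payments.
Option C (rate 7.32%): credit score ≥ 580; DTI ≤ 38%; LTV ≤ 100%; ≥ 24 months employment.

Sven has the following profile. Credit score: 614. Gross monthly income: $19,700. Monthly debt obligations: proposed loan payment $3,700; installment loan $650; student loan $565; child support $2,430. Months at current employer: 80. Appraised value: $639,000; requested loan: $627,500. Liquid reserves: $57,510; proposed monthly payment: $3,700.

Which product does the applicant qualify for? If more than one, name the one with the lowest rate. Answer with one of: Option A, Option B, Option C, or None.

Total debts = (3,700 + 650 + 565 + 2,430) = 7,345; DTI = 7,345/19,700 = 37.3%.
LTV = 627,500/639,000 = 98.2%.
Reserves = 57,510/3,700 = 15.5 months.
Option A: score 614 < 720; DTI 37.3% ≤ 38%; LTV 98.2% > 90%; employment 80 ≥ 6 mo → does not qualify.
Option B: score 614 < 680; DTI 37.3% ≤ 43%; LTV 98.2% > 90%; employment 80 ≥ 18 mo; reserves 15.5 ≥ 6 mo → does not qualify.
Option C: score 614 ≥ 580; DTI 37.3% ≤ 38%; LTV 98.2% ≤ 100%; employment 80 ≥ 24 mo → qualifies.

Option C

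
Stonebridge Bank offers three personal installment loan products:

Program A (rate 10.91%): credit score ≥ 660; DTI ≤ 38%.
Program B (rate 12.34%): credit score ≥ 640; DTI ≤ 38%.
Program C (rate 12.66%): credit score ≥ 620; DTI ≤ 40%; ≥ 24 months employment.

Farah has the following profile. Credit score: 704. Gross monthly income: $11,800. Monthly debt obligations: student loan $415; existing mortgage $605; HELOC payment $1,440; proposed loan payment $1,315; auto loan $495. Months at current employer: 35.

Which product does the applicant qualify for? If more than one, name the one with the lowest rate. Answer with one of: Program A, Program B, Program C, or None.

Program A

Total debts = (415 + 605 + 1,440 + 1,315 + 495) = 4,270; DTI = 4,270/11,800 = 36.2%.
Program A: score 704 ≥ 660; DTI 36.2% ≤ 38% → qualifies.
Program B: score 704 ≥ 640; DTI 36.2% ≤ 38% → qualifies.
Program C: score 704 ≥ 620; DTI 36.2% ≤ 40%; employment 35 ≥ 24 mo → qualifies.
Qualifying: Program A, Program B, Program C. Lowest rate is 10.91% → Program A.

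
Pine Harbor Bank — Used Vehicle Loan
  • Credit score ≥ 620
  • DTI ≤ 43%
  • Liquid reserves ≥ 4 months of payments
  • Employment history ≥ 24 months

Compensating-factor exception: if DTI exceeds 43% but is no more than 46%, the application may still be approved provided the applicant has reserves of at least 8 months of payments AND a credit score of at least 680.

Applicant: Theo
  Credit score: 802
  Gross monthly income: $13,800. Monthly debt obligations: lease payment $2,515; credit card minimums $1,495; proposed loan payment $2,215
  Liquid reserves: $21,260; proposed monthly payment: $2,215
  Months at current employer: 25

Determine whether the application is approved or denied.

Credit score 802 ≥ 620 (meets base)
Total debts = (2,515 + 1,495 + 2,215) = 6,225. DTI = 6,225/13,800 = 45.1% > 43% — standard DTI limit exceeded.
Reserves = 21,260/2,215 = 9.6 months ≥ 4
Employment 25 ≥ 24 months
45.1% falls in the override range (43%–46%), so the compensating-factor test applies.
Reserves 9.6 ≥ 8 months; credit score 802 ≥ 680.
Both override conditions satisfied; DTI exception granted.

Approved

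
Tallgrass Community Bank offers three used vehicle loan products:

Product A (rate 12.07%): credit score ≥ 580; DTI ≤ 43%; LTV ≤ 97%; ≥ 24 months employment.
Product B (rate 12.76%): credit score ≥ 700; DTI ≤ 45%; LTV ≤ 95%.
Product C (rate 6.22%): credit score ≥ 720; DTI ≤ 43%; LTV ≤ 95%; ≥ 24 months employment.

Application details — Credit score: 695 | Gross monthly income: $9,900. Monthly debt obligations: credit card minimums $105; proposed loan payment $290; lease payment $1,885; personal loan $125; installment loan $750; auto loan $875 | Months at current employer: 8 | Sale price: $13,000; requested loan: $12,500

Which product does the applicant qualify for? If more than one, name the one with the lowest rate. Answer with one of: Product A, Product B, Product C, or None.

Total debts = (105 + 290 + 1,885 + 125 + 750 + 875) = 4,030; DTI = 4,030/9,900 = 40.7%.
LTV = 12,500/13,000 = 96.2%.
Product A: score 695 ≥ 580; DTI 40.7% ≤ 43%; LTV 96.2% ≤ 97%; employment 8 < 24 mo → does not qualify.
Product B: score 695 < 700; DTI 40.7% ≤ 45%; LTV 96.2% > 95% → does not qualify.
Product C: score 695 < 720; DTI 40.7% ≤ 43%; LTV 96.2% > 95%; employment 8 < 24 mo → does not qualify.

None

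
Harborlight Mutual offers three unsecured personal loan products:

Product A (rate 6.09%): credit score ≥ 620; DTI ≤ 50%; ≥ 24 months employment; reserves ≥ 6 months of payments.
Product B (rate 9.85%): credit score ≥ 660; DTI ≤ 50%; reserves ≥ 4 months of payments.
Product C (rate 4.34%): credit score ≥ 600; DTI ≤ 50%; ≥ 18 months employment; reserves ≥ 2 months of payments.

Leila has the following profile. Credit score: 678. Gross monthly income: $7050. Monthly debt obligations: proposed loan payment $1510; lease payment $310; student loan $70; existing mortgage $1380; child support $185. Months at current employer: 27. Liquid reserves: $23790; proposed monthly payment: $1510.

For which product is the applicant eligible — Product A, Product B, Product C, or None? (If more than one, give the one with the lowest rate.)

Total debts = (1,510 + 310 + 70 + 1,380 + 185) = 3,455; DTI = 3,455/7,050 = 49%.
Reserves = 23,790/1,510 = 15.8 months.
Product A: score 678 ≥ 620; DTI 49% ≤ 50%; employment 27 ≥ 24 mo; reserves 15.8 ≥ 6 mo → qualifies.
Product B: score 678 ≥ 660; DTI 49% ≤ 50%; reserves 15.8 ≥ 4 mo → qualifies.
Product C: score 678 ≥ 600; DTI 49% ≤ 50%; employment 27 ≥ 18 mo; reserves 15.8 ≥ 2 mo → qualifies.
Qualifying: Product A, Product B, Product C. Lowest rate is 4.34% → Product C.

Product C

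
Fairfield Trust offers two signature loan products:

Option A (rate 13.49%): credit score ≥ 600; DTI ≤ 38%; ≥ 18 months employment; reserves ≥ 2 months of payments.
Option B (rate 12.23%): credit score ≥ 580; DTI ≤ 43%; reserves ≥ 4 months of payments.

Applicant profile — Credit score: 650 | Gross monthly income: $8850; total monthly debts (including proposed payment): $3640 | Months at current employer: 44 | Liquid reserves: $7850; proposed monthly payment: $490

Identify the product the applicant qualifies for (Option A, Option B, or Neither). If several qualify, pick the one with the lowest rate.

DTI = 3,640/8,850 = 41.1%.
Reserves = 7,850/490 = 16.0 months.
Option A: score 650 ≥ 600; DTI 41.1% > 38%; employment 44 ≥ 18 mo; reserves 16.0 ≥ 2 mo → does not qualify.
Option B: score 650 ≥ 580; DTI 41.1% ≤ 43%; reserves 16.0 ≥ 4 mo → qualifies.

Option B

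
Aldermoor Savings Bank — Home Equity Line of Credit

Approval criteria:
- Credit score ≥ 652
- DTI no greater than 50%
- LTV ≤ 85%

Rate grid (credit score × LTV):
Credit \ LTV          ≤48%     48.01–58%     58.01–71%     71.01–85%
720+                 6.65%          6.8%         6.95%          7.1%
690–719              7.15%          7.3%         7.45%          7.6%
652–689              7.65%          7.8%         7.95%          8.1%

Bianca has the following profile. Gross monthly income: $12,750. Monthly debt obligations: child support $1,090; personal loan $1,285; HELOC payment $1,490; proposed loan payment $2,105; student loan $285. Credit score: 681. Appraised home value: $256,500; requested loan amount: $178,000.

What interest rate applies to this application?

Credit score 681 ≥ 652; Total monthly debts = (1,090 + 1,285 + 1,490 + 2,105 + 285) = 6,255. Debt-to-income = 6,255/12,750 = 49.1% — meets 50% limit
Loan-to-value = 178,000/256,500 = 69.4% — pass (85% max)
Row: 681 falls in 652–689. Column: 69.4% falls in 58.01–71%. Rate = 7.95%.

7.95%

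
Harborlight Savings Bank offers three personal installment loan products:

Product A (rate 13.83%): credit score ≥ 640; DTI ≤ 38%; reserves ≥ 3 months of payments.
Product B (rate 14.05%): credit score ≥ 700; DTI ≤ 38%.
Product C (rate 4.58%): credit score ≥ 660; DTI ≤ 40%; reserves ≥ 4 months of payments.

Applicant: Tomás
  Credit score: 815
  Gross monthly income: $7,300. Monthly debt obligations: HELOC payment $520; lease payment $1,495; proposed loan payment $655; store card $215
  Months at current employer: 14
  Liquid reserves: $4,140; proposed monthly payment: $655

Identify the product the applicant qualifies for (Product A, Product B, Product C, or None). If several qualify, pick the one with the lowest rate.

Total debts = (520 + 1,495 + 655 + 215) = 2,885; DTI = 2,885/7,300 = 39.5%.
Reserves = 4,140/655 = 6.3 months.
Product A: score 815 ≥ 640; DTI 39.5% > 38%; reserves 6.3 ≥ 3 mo → does not qualify.
Product B: score 815 ≥ 700; DTI 39.5% > 38% → does not qualify.
Product C: score 815 ≥ 660; DTI 39.5% ≤ 40%; reserves 6.3 ≥ 4 mo → qualifies.

Product C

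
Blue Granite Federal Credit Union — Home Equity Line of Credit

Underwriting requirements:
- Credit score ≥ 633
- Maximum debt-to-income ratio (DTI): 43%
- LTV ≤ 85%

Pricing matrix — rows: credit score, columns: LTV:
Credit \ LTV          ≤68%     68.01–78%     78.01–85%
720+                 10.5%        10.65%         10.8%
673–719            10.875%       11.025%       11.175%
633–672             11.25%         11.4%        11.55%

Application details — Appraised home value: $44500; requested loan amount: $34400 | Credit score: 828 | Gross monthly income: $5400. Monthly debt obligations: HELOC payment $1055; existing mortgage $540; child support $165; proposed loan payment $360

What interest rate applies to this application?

10.65%

Credit score 828 ≥ 633; Total monthly debts = (1,055 + 540 + 165 + 360) = 2,120. DTI: 2,120 ÷ 5,400 = 39.3%, within the 43% cap
Loan-to-value = 34,400/44,500 = 77.3% — pass (85% max)
Credit 828 → row 720+; LTV 77.3% → column 68.01–78%. Grid cell → 10.65%.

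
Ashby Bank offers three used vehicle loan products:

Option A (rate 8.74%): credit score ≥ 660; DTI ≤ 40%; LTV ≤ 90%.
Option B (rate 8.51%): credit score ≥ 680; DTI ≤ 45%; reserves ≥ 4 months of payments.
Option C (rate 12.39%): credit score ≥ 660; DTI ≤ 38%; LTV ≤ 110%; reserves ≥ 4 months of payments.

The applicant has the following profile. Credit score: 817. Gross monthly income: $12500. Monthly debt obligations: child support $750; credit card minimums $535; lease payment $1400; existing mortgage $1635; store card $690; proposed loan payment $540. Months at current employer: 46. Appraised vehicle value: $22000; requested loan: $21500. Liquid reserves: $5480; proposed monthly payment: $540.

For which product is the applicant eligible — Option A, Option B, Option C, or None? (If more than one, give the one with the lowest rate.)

Total debts = (750 + 535 + 1,400 + 1,635 + 690 + 540) = 5,550; DTI = 5,550/12,500 = 44.4%.
LTV = 21,500/22,000 = 97.7%.
Reserves = 5,480/540 = 10.1 months.
Option A: score 817 ≥ 660; DTI 44.4% > 40%; LTV 97.7% > 90% → does not qualify.
Option B: score 817 ≥ 680; DTI 44.4% ≤ 45%; reserves 10.1 ≥ 4 mo → qualifies.
Option C: score 817 ≥ 660; DTI 44.4% > 38%; LTV 97.7% ≤ 110%; reserves 10.1 ≥ 4 mo → does not qualify.

Option B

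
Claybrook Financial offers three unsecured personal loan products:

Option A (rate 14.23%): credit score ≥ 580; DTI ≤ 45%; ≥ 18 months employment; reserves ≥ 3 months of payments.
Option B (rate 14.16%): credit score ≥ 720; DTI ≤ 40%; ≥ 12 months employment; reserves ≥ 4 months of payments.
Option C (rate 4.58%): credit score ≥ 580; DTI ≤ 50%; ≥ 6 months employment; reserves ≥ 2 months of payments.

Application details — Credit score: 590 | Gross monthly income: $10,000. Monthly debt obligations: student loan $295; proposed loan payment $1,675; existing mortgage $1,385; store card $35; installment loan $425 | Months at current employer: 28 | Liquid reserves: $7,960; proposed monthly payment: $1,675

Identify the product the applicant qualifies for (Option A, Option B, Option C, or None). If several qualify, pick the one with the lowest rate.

Total debts = (295 + 1,675 + 1,385 + 35 + 425) = 3,815; DTI = 3,815/10,000 = 38.1%.
Reserves = 7,960/1,675 = 4.8 months.
Option A: score 590 ≥ 580; DTI 38.1% ≤ 45%; employment 28 ≥ 18 mo; reserves 4.8 ≥ 3 mo → qualifies.
Option B: score 590 < 720; DTI 38.1% ≤ 40%; employment 28 ≥ 12 mo; reserves 4.8 ≥ 4 mo → does not qualify.
Option C: score 590 ≥ 580; DTI 38.1% ≤ 50%; employment 28 ≥ 6 mo; reserves 4.8 ≥ 2 mo → qualifies.
Qualifying: Option A, Option C. Lowest rate is 4.58% → Option C.

Option C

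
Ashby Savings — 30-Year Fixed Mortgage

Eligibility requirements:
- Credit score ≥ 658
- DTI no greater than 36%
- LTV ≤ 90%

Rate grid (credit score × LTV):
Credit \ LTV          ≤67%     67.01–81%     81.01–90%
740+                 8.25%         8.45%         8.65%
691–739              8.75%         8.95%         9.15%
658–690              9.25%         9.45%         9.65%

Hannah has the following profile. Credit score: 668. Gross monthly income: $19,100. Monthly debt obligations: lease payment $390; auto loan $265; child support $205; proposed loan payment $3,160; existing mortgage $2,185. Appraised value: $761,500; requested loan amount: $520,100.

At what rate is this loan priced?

Credit score 668 ≥ 658; Total monthly debts = (390 + 265 + 205 + 3,160 + 2,185) = 6,205. Debt-to-income = 6,205/19,100 = 32.5% — meets 36% limit
LTV: 520,100 ÷ 761,500 = 68.3%, within 90% cap
Row: 668 falls in 658–690. Column: 68.3% falls in 67.01–81%. Rate = 9.45%.

9.45%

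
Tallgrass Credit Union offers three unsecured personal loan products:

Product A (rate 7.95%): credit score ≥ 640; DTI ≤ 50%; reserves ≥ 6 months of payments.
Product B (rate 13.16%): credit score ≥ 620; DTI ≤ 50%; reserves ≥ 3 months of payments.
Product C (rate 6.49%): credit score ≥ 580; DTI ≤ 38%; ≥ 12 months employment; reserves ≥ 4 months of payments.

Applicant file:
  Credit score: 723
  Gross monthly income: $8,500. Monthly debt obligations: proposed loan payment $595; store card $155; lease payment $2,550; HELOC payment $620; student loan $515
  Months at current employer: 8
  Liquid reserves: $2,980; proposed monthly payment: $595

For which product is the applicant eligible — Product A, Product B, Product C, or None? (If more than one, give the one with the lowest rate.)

None

Total debts = (595 + 155 + 2,550 + 620 + 515) = 4,435; DTI = 4,435/8,500 = 52.2%.
Reserves = 2,980/595 = 5.0 months.
Product A: score 723 ≥ 640; DTI 52.2% > 50%; reserves 5.0 < 6 mo → does not qualify.
Product B: score 723 ≥ 620; DTI 52.2% > 50%; reserves 5.0 ≥ 3 mo → does not qualify.
Product C: score 723 ≥ 580; DTI 52.2% > 38%; employment 8 < 12 mo; reserves 5.0 ≥ 4 mo → does not qualify.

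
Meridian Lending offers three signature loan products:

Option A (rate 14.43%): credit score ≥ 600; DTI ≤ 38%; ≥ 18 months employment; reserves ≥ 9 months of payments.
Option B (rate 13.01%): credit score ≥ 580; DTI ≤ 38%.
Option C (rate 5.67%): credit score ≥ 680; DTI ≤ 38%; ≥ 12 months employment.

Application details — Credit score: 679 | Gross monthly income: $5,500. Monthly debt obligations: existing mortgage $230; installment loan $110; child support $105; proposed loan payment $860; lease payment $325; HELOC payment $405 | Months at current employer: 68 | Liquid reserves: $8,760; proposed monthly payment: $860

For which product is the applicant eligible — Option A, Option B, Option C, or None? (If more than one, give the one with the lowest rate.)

Total debts = (230 + 110 + 105 + 860 + 325 + 405) = 2,035; DTI = 2,035/5,500 = 37%.
Reserves = 8,760/860 = 10.2 months.
Option A: score 679 ≥ 600; DTI 37% ≤ 38%; employment 68 ≥ 18 mo; reserves 10.2 ≥ 9 mo → qualifies.
Option B: score 679 ≥ 580; DTI 37% ≤ 38% → qualifies.
Option C: score 679 < 680; DTI 37% ≤ 38%; employment 68 ≥ 12 mo → does not qualify.
Qualifying: Option A, Option B. Lowest rate is 13.01% → Option B.

Option B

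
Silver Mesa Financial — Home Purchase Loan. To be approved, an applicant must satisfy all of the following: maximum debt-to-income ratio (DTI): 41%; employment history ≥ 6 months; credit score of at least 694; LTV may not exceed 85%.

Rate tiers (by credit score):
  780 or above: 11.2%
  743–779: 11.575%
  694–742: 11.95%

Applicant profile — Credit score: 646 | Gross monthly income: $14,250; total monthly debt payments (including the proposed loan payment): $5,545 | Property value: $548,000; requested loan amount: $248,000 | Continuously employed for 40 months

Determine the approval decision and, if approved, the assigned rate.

Denied

Credit score 646 < 694 (below minimum)
LTV: 248,000 ÷ 548,000 = 45.3%, within 85% cap
DTI = 5,545/14,250 = 38.9% ≤ 41%
Employment 40 ≥ 6 months
Not all requirements met → denied.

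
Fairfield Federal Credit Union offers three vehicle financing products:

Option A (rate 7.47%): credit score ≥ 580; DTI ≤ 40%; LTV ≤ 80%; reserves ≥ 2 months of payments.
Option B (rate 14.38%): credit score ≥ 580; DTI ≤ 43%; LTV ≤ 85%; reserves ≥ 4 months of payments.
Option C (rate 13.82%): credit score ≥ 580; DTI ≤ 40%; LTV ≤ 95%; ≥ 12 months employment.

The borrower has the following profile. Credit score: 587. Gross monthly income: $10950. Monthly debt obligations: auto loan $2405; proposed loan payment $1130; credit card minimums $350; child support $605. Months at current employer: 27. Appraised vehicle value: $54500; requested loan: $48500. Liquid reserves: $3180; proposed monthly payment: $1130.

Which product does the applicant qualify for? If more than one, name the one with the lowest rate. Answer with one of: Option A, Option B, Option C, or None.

Total debts = (2,405 + 1,130 + 350 + 605) = 4,490; DTI = 4,490/10,950 = 41%.
LTV = 48,500/54,500 = 89%.
Reserves = 3,180/1,130 = 2.8 months.
Option A: score 587 ≥ 580; DTI 41% > 40%; LTV 89% > 80%; reserves 2.8 ≥ 2 mo → does not qualify.
Option B: score 587 ≥ 580; DTI 41% ≤ 43%; LTV 89% > 85%; reserves 2.8 < 4 mo → does not qualify.
Option C: score 587 ≥ 580; DTI 41% > 40%; LTV 89% ≤ 95%; employment 27 ≥ 12 mo → does not qualify.

None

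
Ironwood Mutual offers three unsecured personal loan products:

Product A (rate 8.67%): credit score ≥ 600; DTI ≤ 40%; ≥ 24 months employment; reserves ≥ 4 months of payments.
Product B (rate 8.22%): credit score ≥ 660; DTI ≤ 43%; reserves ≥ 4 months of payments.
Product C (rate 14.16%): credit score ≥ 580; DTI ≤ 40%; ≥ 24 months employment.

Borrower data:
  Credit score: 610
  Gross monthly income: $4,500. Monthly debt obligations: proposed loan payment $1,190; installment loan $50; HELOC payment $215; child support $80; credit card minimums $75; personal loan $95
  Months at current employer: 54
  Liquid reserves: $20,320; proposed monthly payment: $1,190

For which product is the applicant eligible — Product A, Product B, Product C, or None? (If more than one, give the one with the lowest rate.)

Total debts = (1,190 + 50 + 215 + 80 + 75 + 95) = 1,705; DTI = 1,705/4,500 = 37.9%.
Reserves = 20,320/1,190 = 17.1 months.
Product A: score 610 ≥ 600; DTI 37.9% ≤ 40%; employment 54 ≥ 24 mo; reserves 17.1 ≥ 4 mo → qualifies.
Product B: score 610 < 660; DTI 37.9% ≤ 43%; reserves 17.1 ≥ 4 mo → does not qualify.
Product C: score 610 ≥ 580; DTI 37.9% ≤ 40%; employment 54 ≥ 24 mo → qualifies.
Qualifying: Product A, Product C. Lowest rate is 8.67% → Product A.

Product A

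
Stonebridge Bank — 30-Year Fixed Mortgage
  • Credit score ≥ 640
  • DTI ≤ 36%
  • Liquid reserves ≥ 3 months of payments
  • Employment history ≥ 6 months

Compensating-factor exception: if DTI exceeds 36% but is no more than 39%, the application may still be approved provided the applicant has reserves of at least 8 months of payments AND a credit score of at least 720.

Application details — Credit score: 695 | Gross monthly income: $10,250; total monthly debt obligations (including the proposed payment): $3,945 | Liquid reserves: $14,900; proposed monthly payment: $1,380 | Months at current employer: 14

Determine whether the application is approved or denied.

Credit score 695 ≥ 640 (meets base)
DTI = 3,945/10,250 = 38.5% > 36% — standard DTI limit exceeded.
Reserves = 14,900/1,380 = 10.8 months ≥ 3
Employment 14 ≥ 6 months
DTI 38.5% is within the 36%–39% exception band; checking compensating factors.
Reserves 10.8 ≥ 8 months; credit score 695 < 720.
Override conditions not both satisfied; exception does not apply.

Denied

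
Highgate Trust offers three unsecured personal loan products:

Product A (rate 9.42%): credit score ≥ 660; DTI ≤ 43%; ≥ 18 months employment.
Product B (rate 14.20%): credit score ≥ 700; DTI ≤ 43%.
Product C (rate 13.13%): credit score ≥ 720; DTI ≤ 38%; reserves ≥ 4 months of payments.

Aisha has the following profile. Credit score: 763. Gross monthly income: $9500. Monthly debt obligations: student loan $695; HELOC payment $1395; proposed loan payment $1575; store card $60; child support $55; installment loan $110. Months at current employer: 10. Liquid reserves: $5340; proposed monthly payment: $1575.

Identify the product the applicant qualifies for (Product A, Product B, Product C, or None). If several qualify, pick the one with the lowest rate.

Total debts = (695 + 1,395 + 1,575 + 60 + 55 + 110) = 3,890; DTI = 3,890/9,500 = 40.9%.
Reserves = 5,340/1,575 = 3.4 months.
Product A: score 763 ≥ 660; DTI 40.9% ≤ 43%; employment 10 < 18 mo → does not qualify.
Product B: score 763 ≥ 700; DTI 40.9% ≤ 43% → qualifies.
Product C: score 763 ≥ 720; DTI 40.9% > 38%; reserves 3.4 < 4 mo → does not qualify.

Product B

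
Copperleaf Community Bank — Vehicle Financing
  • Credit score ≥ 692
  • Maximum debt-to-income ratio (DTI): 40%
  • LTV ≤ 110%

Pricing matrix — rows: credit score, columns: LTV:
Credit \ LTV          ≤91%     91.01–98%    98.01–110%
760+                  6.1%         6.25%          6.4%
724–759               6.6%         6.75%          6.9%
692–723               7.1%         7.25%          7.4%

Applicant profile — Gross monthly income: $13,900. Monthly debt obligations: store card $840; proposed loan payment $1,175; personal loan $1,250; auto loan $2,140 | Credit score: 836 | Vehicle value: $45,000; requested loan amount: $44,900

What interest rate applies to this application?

6.4%

Credit score 836 ≥ 692; Total monthly debts = (840 + 1,175 + 1,250 + 2,140) = 5,405. DTI = 5,405/13,900 = 38.9% ≤ 40%
Loan-to-value = 44,900/45,000 = 99.8% — pass (110% max)
Score 836 is in the 760+ band; LTV 99.8% is in the 98.01–110% band → 6.4%.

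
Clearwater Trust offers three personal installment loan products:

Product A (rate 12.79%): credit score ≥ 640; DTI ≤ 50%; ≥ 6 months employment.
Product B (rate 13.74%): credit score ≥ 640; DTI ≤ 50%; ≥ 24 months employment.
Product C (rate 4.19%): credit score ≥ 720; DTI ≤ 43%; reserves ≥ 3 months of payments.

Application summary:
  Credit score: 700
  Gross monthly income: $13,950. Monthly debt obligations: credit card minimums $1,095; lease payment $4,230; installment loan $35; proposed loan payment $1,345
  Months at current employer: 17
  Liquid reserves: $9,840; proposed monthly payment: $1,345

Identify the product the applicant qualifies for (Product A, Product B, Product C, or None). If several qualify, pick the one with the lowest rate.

Product A

Total debts = (1,095 + 4,230 + 35 + 1,345) = 6,705; DTI = 6,705/13,950 = 48.1%.
Reserves = 9,840/1,345 = 7.3 months.
Product A: score 700 ≥ 640; DTI 48.1% ≤ 50%; employment 17 ≥ 6 mo → qualifies.
Product B: score 700 ≥ 640; DTI 48.1% ≤ 50%; employment 17 < 24 mo → does not qualify.
Product C: score 700 < 720; DTI 48.1% > 43%; reserves 7.3 ≥ 3 mo → does not qualify.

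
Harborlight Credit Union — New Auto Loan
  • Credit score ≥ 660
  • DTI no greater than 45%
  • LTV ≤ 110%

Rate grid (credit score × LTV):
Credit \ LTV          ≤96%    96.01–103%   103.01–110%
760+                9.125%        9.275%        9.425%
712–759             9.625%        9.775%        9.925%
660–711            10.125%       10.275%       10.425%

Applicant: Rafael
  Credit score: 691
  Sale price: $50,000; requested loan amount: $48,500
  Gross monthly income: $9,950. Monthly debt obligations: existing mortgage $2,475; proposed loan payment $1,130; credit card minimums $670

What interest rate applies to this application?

Credit score 691 ≥ 660; Total monthly debts = (2,475 + 1,130 + 670) = 4,275. DTI = 4,275/9,950 = 43% ≤ 45%
LTV: 48,500 ÷ 50,000 = 97%, within 110% cap
Credit 691 → row 660–711; LTV 97% → column 96.01–103%. Grid cell → 10.275%.

10.275%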